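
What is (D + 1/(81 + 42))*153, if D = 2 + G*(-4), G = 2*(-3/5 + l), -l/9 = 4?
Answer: 9246657/205 ≈ 45106.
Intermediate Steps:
l = -36 (l = -9*4 = -36)
G = -366/5 (G = 2*(-3/5 - 36) = 2*(-3*⅕ - 36) = 2*(-⅗ - 36) = 2*(-183/5) = -366/5 ≈ -73.200)
D = 1474/5 (D = 2 - 366/5*(-4) = 2 + 1464/5 = 1474/5 ≈ 294.80)
(D + 1/(81 + 42))*153 = (1474/5 + 1/(81 + 42))*153 = (1474/5 + 1/123)*153 = (181307/615)*153 = 9246657/205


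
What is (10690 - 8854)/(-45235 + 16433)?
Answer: -918/14401 ≈ -0.063746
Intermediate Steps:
(10690 - 8854)/(-45235 + 16433) = 1836/(-28802) = 1836*(-1/28802) = -918/14401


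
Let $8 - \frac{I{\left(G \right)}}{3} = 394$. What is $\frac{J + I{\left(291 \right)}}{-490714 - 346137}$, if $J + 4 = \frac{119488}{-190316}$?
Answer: $\frac{55316670}{39816533729} \approx 0.0013893$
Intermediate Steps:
$I{\left(G \right)} = -1158$ ($I{\left(G \right)} = 24 - 1182 = -1158$)
$J = - \frac{220188}{47579}$ ($J = -4 + \frac{119488}{-190316} = -4 + 119488 \left(- \frac{1}{190316}\right) = -4 - \frac{29872}{47579} = - \frac{220188}{47579} \approx -4.6278$)
$\frac{J + I{\left(291 \right)}}{-490714 - 346137} = \frac{- \frac{220188}{47579} - 1158}{-490714 - 346137} = - \frac{55316670}{47579 \left(-836851\right)} = \left(- \frac{55316670}{47579}\right) \left(- \frac{1}{836851}\right) = \frac{55316670}{39816533729}$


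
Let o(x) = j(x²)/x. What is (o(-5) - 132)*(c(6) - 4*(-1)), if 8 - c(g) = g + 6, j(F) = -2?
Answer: 0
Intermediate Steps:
c(g) = 2 - g (c(g) = 8 - (g + 6) = 8 - (6 + g) = 8 + (-6 - g) = 2 - g)
o(x) = -2/x
(o(-5) - 132)*(c(6) - 4*(-1)) = (-2/(-5) - 132)*((2 - 1*6) - 4*(-1)) = (-2*(-⅕) - 132)*((2 - 6) + 4) = (⅖ - 132)*(-4 + 4) = -658/5*0 = 0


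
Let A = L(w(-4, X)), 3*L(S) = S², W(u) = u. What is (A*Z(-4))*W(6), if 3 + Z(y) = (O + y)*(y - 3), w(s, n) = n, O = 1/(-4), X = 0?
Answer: 0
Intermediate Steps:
O = -¼ (O = 1*(-¼) = -¼ ≈ -0.25000)
L(S) = S²/3
A = 0 (A = (⅓)*0² = (⅓)*0 = 0)
Z(y) = -3 + (-3 + y)*(-¼ + y) (Z(y) = -3 + (-¼ + y)*(y - 3) = -3 + (-¼ + y)*(-3 + y) = -3 + (-3 + y)*(-¼ + y))
(A*Z(-4))*W(6) = (0*(-9/4 + (-4)² - 13/4*(-4)))*6 = (0*(-9/4 + 16 + 13))*6 = (0*(107/4))*6 = 0*6 = 0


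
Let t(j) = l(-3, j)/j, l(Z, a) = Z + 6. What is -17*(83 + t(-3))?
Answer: -1394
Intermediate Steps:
l(Z, a) = 6 + Z
t(j) = 3/j (t(j) = (6 - 3)/j = 3/j)
-17*(83 + t(-3)) = -17*(83 + 3/(-3)) = -17*(83 + 3*(-⅓)) = -17*(83 - 1) = -17*82 = -1394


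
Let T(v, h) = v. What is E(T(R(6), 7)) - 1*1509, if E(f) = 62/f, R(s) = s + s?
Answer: -9023/6 ≈ -1503.8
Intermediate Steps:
R(s) = 2*s
E(T(R(6), 7)) - 1*1509 = 62/((2*6)) - 1*1509 = 62/12 - 1509 = 62*(1/12) - 1509 = 31/6 - 1509 = -9023/6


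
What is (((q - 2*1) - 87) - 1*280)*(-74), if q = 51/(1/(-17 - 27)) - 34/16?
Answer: 774077/4 ≈ 1.9352e+5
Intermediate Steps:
q = -17969/8 (q = 51/(1/(-44)) - 34*1/16 = 51/(-1/44) - 17/8 = 51*(-44) - 17/8 = -2244 - 17/8 = -17969/8 ≈ -2246.1)
(((q - 2*1) - 87) - 1*280)*(-74) = (((-17969/8 - 2*1) - 87) - 1*280)*(-74) = (((-17969/8 - 2) - 87) - 280)*(-74) = ((-17985/8 - 87) - 280)*(-74) = (-18681/8 - 280)*(-74) = -20921/8*(-74) = 774077/4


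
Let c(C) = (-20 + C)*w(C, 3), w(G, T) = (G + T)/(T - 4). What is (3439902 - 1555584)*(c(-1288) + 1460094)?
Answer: -415842602148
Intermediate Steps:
w(G, T) = (G + T)/(-4 + T)
c(C) = (-20 + C)*(-3 - C) (c(C) = (-20 + C)*((C + 3)/(-4 + 3)) = (-20 + C)*((3 + C)/(-1)) = (-20 + C)*(-(3 + C)) = (-20 + C)*(-3 - C))
(3439902 - 1555584)*(c(-1288) + 1460094) = (3439902 - 1555584)*((-20 - 1288)*(-3 - 1*(-1288)) + 1460094) = 1884318*(-1308*(-3 + 1288) + 1460094) = 1884318*(-1308*1285 + 1460094) = 1884318*(-1680780 + 1460094) = 1884318*(-220686) = -415842602148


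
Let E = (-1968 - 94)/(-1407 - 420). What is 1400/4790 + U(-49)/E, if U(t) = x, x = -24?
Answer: -10357256/493849 ≈ -20.973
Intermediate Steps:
E = 2062/1827 (E = -2062/(-1827) = -2062*(-1/1827) = 2062/1827 ≈ 1.1286)
U(t) = -24
1400/4790 + U(-49)/E = 1400/4790 - 24/2062/1827 = 1400*(1/4790) - 24*1827/2062 = 140/479 - 21924/1031 = -10357256/493849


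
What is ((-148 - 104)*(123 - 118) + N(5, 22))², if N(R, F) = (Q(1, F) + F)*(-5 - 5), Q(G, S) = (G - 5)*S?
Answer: 360000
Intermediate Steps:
Q(G, S) = S*(-5 + G) (Q(G, S) = (-5 + G)*S = S*(-5 + G))
N(R, F) = 30*F (N(R, F) = (F*(-5 + 1) + F)*(-5 - 5) = (F*(-4) + F)*(-10) = (-4*F + F)*(-10) = -3*F*(-10) = 30*F)
((-148 - 104)*(123 - 118) + N(5, 22))² = ((-148 - 104)*(123 - 118) + 30*22)² = (-252*5 + 660)² = (-1260 + 660)² = (-600)² = 360000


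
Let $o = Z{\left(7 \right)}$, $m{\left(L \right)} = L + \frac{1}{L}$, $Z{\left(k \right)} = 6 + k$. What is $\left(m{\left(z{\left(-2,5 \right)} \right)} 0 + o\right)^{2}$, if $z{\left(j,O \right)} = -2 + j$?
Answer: $169$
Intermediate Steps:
$o = 13$ ($o = 6 + 7 = 13$)
$\left(m{\left(z{\left(-2,5 \right)} \right)} 0 + o\right)^{2} = \left(\left(\left(-2 - 2\right) + \frac{1}{-2 - 2}\right) 0 + 13\right)^{2} = \left(\left(-4 + \frac{1}{-4}\right) 0 + 13\right)^{2} = \left(\left(-4 - \frac{1}{4}\right) 0 + 13\right)^{2} = \left(\left(- \frac{17}{4}\right) 0 + 13\right)^{2} = \left(0 + 13\right)^{2} = 13^{2} = 169$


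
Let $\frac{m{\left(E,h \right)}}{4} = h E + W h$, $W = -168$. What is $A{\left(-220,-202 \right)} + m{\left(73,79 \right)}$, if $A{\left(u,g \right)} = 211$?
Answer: $-29809$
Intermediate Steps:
$m{\left(E,h \right)} = - 672 h + 4 E h$ ($m{\left(E,h \right)} = 4 \left(h E - 168 h\right) = 4 \left(E h - 168 h\right) = 4 \left(- 168 h + E h\right) = - 672 h + 4 E h$)
$A{\left(-220,-202 \right)} + m{\left(73,79 \right)} = 211 + 4 \cdot 79 \left(-168 + 73\right) = 211 + 4 \cdot 79 \left(-95\right) = 211 - 30020 = -29809$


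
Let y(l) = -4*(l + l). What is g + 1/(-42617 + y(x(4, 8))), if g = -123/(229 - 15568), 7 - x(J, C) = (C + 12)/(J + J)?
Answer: 1743660/218084789 ≈ 0.0079953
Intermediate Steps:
x(J, C) = 7 - (12 + C)/(2*J) (x(J, C) = 7 - (C + 12)/(J + J) = 7 - (12 + C)/(2*J))
y(l) = -8*l
g = 41/5113 (g = -123/(-15339) = -123*(-1/15339) = 41/5113 ≈ 0.0080188)
g + 1/(-42617 + y(x(4, 8))) = 41/5113 + 1/(-42617 - 4*(-12 - 1*8 + 14*4)/4) = 41/5113 + 1/(-42617 - 4*(-12 - 8 + 56)/4) = 41/5113 + 1/(-42617 - 4*36/4) = 41/5113 + 1/(-42617 - 8*9/2) = 41/5113 + 1/(-42617 - 36) = 41/5113 + 1/(-42653) = 41/5113 - 1/42653 = 1743660/218084789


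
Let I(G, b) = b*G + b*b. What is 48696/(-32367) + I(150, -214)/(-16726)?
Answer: -209631288/90228407 ≈ -2.3233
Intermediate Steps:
I(G, b) = b² + G*b (I(G, b) = G*b + b² = b² + G*b)
48696/(-32367) + I(150, -214)/(-16726) = 48696/(-32367) - 214*(150 - 214)/(-16726) = 48696*(-1/32367) - 214*(-64)*(-1/16726) = -16232/10789 + 13696*(-1/16726) = -16232/10789 - 6848/8363 = -209631288/90228407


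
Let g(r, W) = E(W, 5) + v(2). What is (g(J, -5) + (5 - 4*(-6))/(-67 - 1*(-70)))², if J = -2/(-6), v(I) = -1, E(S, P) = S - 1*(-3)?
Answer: 400/9 ≈ 44.444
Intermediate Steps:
E(S, P) = 3 + S (E(S, P) = S + 3 = 3 + S)
J = ⅓ (J = -2*(-⅙) = ⅓ ≈ 0.33333)
g(r, W) = 2 + W (g(r, W) = (3 + W) - 1 = 2 + W)
(g(J, -5) + (5 - 4*(-6))/(-67 - 1*(-70)))² = ((2 - 5) + (5 - 4*(-6))/(-67 - 1*(-70)))² = (-3 + (5 + 24)/(-67 + 70))² = (-3 + 29/3)² = (20/3)² = 400/9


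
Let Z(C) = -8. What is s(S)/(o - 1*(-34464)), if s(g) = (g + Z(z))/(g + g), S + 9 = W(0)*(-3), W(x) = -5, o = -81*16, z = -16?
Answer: -1/199008 ≈ -5.0249e-6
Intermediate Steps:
o = -1296
S = 6 (S = -9 - 5*(-3) = -9 + 15 = 6)
s(g) = (-8 + g)/(2*g) (s(g) = (g - 8)/(g + g) = (-8 + g)/((2*g)) = (-8 + g)*(1/(2*g)) = (-8 + g)/(2*g))
s(S)/(o - 1*(-34464)) = ((1/2)*(-8 + 6)/6)/(-1296 - 1*(-34464)) = ((1/2)*(1/6)*(-2))/(-1296 + 34464) = -1/6/33168 = -1/6*1/33168 = -1/199008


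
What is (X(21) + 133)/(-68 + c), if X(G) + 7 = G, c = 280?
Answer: 147/212 ≈ 0.69340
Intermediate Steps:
X(G) = -7 + G
(X(21) + 133)/(-68 + c) = ((-7 + 21) + 133)/(-68 + 280) = (14 + 133)/212 = 147*(1/212) = 147/212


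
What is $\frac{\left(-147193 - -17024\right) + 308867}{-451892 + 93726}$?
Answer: $- \frac{89349}{179083} \approx -0.49893$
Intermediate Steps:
$\frac{\left(-147193 - -17024\right) + 308867}{-451892 + 93726} = \frac{\left(-147193 + 17024\right) + 308867}{-358166} = \left(-130169 + 308867\right) \left(- \frac{1}{358166}\right) = 178698 \left(- \frac{1}{358166}\right) = - \frac{89349}{179083}$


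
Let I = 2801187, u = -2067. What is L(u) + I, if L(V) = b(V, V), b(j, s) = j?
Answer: 2799120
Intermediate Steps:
L(V) = V
L(u) + I = -2067 + 2801187 = 2799120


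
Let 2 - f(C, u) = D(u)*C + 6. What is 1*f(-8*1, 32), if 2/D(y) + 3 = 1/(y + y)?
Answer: -1788/191 ≈ -9.3613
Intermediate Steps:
D(y) = 2/(-3 + 1/(2*y)) (D(y) = 2/(-3 + 1/(y + y)) = 2/(-3 + 1/(2*y)))
f(C, u) = -4 + 4*C*u/(-1 + 6*u) (f(C, u) = 2 - ((-4*u/(-1 + 6*u))*C + 6) = 2 - (-4*C*u/(-1 + 6*u) + 6) = 2 - (6 - 4*C*u/(-1 + 6*u)) = 2 + (-6 + 4*C*u/(-1 + 6*u)) = -4 + 4*C*u/(-1 + 6*u))
1*f(-8*1, 32) = 1*(4*(1 - 6*32 - 8*1*32)/(-1 + 6*32)) = 1*(4*(1 - 192 - 8*32)/(-1 + 192)) = 1*(4*(1 - 192 - 256)/191) = 1*(4*(1/191)*(-447)) = 1*(-1788/191) = -1788/191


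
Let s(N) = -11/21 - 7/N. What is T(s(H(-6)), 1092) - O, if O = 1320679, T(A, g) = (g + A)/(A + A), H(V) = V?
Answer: -7918975/6 ≈ -1.3198e+6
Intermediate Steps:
s(N) = -11/21 - 7/N (s(N) = -11*1/21 - 7/N = -11/21 - 7/N)
T(A, g) = (A + g)/(2*A) (T(A, g) = (A + g)/((2*A)) = (A + g)*(1/(2*A)) = (A + g)/(2*A))
T(s(H(-6)), 1092) - O = ((-11/21 - 7/(-6)) + 1092)/(2*(-11/21 - 7/(-6))) - 1*1320679 = ((-11/21 - 7*(-⅙)) + 1092)/(2*(-11/21 - 7*(-⅙))) - 1320679 = ((-11/21 + 7/6) + 1092)/(2*(-11/21 + 7/6)) - 1320679 = (9/14 + 1092)/(2*(9/14)) - 1320679 = (½)*(14/9)*(15297/14) - 1320679 = 5099/6 - 1320679 = -7918975/6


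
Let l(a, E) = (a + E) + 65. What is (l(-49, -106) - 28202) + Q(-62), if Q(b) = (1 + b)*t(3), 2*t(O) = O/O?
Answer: -56645/2 ≈ -28323.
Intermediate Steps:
t(O) = ½ (t(O) = (O/O)/2 = (½)*1 = ½)
l(a, E) = 65 + E + a (l(a, E) = (E + a) + 65 = 65 + E + a)
Q(b) = ½ + b/2 (Q(b) = (1 + b)*(½) = ½ + b/2)
(l(-49, -106) - 28202) + Q(-62) = ((65 - 106 - 49) - 28202) + (½ + (½)*(-62)) = (-90 - 28202) + (½ - 31) = -28292 - 61/2 = -56645/2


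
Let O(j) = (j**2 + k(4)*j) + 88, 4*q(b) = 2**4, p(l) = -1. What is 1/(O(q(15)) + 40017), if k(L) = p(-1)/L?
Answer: 1/40120 ≈ 2.4925e-5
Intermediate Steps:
q(b) = 4 (q(b) = (1/4)*2**4 = (1/4)*16 = 4)
k(L) = -1/L
O(j) = 88 + j**2 - j/4 (O(j) = (j**2 + (-1/4)*j) + 88 = (j**2 + (-1*1/4)*j) + 88 = (j**2 - j/4) + 88 = 88 + j**2 - j/4)
1/(O(q(15)) + 40017) = 1/((88 + 4**2 - 1/4*4) + 40017) = 1/((88 + 16 - 1) + 40017) = 1/(103 + 40017) = 1/40120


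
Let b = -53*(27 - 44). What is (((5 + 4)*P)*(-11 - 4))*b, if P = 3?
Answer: -364905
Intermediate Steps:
b = 901 (b = -53*(-17) = 901)
(((5 + 4)*P)*(-11 - 4))*b = (((5 + 4)*3)*(-11 - 4))*901 = ((9*3)*(-15))*901 = (27*(-15))*901 = -405*901 = -364905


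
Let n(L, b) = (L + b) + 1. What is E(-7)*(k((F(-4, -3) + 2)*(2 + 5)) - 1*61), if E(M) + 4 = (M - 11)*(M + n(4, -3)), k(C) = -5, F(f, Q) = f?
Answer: -5676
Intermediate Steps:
n(L, b) = 1 + L + b
E(M) = -4 + (-11 + M)*(2 + M) (E(M) = -4 + (M - 11)*(M + (1 + 4 - 3)) = -4 + (-11 + M)*(M + 2) = -4 + (-11 + M)*(2 + M))
E(-7)*(k((F(-4, -3) + 2)*(2 + 5)) - 1*61) = (-26 + (-7)² - 9*(-7))*(-5 - 1*61) = (-26 + 49 + 63)*(-5 - 61) = 86*(-66) = -5676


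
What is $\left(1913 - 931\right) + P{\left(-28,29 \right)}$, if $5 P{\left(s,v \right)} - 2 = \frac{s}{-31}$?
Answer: $\frac{30460}{31} \approx 982.58$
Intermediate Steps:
$P{\left(s,v \right)} = \frac{2}{5} - \frac{s}{155}$ ($P{\left(s,v \right)} = \frac{2}{5} + \frac{s \frac{1}{-31}}{5} = \frac{2}{5} + \frac{s \left(- \frac{1}{31}\right)}{5} = \frac{2}{5} + \frac{\left(- \frac{1}{31}\right) s}{5} = \frac{2}{5} - \frac{s}{155}$)
$\left(1913 - 931\right) + P{\left(-28,29 \right)} = \left(1913 - 931\right) + \left(\frac{2}{5} - - \frac{28}{155}\right) = 982 + \left(\frac{2}{5} + \frac{28}{155}\right) = 982 + \frac{18}{31} = \frac{30460}{31}$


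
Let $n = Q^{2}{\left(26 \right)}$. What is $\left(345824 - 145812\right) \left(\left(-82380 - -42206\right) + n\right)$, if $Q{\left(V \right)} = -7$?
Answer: $-8025481500$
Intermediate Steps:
$n = 49$ ($n = \left(-7\right)^{2} = 49$)
$\left(345824 - 145812\right) \left(\left(-82380 - -42206\right) + n\right) = \left(345824 - 145812\right) \left(\left(-82380 - -42206\right) + 49\right) = 200012 \left(\left(-82380 + 42206\right) + 49\right) = 200012 \left(-40174 + 49\right) = 200012 \left(-40125\right) = -8025481500$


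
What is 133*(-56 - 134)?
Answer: -25270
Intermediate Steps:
133*(-56 - 134) = 133*(-190) = -25270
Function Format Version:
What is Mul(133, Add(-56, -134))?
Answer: -25270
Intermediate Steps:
Mul(133, Add(-56, -134)) = Mul(133, -190) = -25270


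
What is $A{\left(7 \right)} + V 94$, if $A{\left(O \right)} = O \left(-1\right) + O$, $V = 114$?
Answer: $10716$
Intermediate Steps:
$A{\left(O \right)} = 0$ ($A{\left(O \right)} = - O + O = 0$)
$A{\left(7 \right)} + V 94 = 0 + 114 \cdot 94 = 0 + 10716 = 10716$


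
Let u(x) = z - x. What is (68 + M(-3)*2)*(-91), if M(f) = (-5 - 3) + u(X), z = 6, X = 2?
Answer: -5460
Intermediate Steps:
u(x) = 6 - x
M(f) = -4 (M(f) = (-5 - 3) + (6 - 1*2) = -8 + (6 - 2) = -8 + 4 = -4)
(68 + M(-3)*2)*(-91) = (68 - 4*2)*(-91) = (68 - 8)*(-91) = 60*(-91) = -5460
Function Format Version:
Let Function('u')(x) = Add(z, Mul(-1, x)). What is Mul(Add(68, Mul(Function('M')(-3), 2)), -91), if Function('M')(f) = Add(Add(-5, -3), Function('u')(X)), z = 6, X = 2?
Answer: -5460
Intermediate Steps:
Function('u')(x) = Add(6, Mul(-1, x))
Function('M')(f) = -4 (Function('M')(f) = Add(Add(-5, -3), Add(6, Mul(-1, 2))) = Add(-8, Add(6, -2)) = Add(-8, 4) = -4)
Mul(Add(68, Mul(Function('M')(-3), 2)), -91) = Mul(Add(68, Mul(-4, 2)), -91) = Mul(Add(68, -8), -91) = Mul(60, -91) = -5460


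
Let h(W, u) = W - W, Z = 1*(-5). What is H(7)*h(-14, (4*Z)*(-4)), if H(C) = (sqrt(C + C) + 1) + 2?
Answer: 0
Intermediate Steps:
Z = -5
H(C) = 3 + sqrt(2)*sqrt(C) (H(C) = (sqrt(2*C) + 1) + 2 = (sqrt(2)*sqrt(C) + 1) + 2 = (1 + sqrt(2)*sqrt(C)) + 2 = 3 + sqrt(2)*sqrt(C))
h(W, u) = 0
H(7)*h(-14, (4*Z)*(-4)) = (3 + sqrt(2)*sqrt(7))*0 = (3 + sqrt(14))*0 = 0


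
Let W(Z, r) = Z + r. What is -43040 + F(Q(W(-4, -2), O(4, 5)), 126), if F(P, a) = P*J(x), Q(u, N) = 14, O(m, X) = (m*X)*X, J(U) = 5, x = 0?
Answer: -42970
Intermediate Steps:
O(m, X) = m*X² (O(m, X) = (X*m)*X = m*X²)
F(P, a) = 5*P (F(P, a) = P*5 = 5*P)
-43040 + F(Q(W(-4, -2), O(4, 5)), 126) = -43040 + 5*14 = -43040 + 70 = -42970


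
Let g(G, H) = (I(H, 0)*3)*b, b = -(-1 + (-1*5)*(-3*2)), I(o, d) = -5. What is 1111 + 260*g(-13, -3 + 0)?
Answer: 114211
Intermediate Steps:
b = -29 (b = -(-1 - 5*(-6)) = -(-1 + 30) = -1*29 = -29)
g(G, H) = 435 (g(G, H) = -5*3*(-29) = -15*(-29) = 435)
1111 + 260*g(-13, -3 + 0) = 1111 + 260*435 = 1111 + 113100 = 114211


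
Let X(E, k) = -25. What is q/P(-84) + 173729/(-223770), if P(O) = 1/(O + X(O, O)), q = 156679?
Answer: -3821546695199/223770 ≈ -1.7078e+7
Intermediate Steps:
P(O) = 1/(-25 + O) (P(O) = 1/(O - 25) = 1/(-25 + O))
q/P(-84) + 173729/(-223770) = 156679/(1/(-25 - 84)) + 173729/(-223770) = 156679/(1/(-109)) + 173729*(-1/223770) = 156679/(-1/109) - 173729/223770 = 156679*(-109) - 173729/223770 = -17078011 - 173729/223770 = -3821546695199/223770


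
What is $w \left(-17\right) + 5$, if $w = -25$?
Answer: $430$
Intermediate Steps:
$w \left(-17\right) + 5 = \left(-25\right) \left(-17\right) + 5 = 425 + 5 = 430$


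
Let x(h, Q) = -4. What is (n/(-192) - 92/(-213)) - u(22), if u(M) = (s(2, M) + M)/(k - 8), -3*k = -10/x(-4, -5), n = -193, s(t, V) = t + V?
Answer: 4800755/722496 ≈ 6.6447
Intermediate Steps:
s(t, V) = V + t
k = -⅚ (k = -(-10)/(3*(-4)) = -(-10)*(-1)/(3*4) = -⅓*5/2 = -⅚ ≈ -0.83333)
u(M) = -12/53 - 12*M/53 (u(M) = ((M + 2) + M)/(-⅚ - 8) = ((2 + M) + M)/(-53/6) = (2 + 2*M)*(-6/53) = -12/53 - 12*M/53)
(n/(-192) - 92/(-213)) - u(22) = (-193/(-192) - 92/(-213)) - (-12/53 - 12/53*22) = (-193*(-1/192) - 92*(-1/213)) - (-12/53 - 264/53) = (193/192 + 92/213) - 1*(-276/53) = 19591/13632 + 276/53 = 4800755/722496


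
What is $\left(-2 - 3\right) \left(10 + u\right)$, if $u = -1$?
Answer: $-45$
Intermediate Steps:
$\left(-2 - 3\right) \left(10 + u\right) = \left(-2 - 3\right) \left(10 - 1\right) = \left(-2 - 3\right) 9 = \left(-5\right) 9 = -45$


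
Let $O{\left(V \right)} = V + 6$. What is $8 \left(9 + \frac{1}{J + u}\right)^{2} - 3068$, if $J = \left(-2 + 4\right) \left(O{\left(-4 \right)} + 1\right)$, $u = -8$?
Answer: $-2490$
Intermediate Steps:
$O{\left(V \right)} = 6 + V$
$J = 6$ ($J = \left(-2 + 4\right) \left(\left(6 - 4\right) + 1\right) = 2 \left(2 + 1\right) = 2 \cdot 3 = 6$)
$8 \left(9 + \frac{1}{J + u}\right)^{2} - 3068 = 8 \left(9 + \frac{1}{6 - 8}\right)^{2} - 3068 = 8 \left(9 + \frac{1}{-2}\right)^{2} - 3068 = 8 \left(9 - \frac{1}{2}\right)^{2} - 3068 = 8 \left(\frac{17}{2}\right)^{2} - 3068 = 8 \cdot \frac{289}{4} - 3068 = 578 - 3068 = -2490$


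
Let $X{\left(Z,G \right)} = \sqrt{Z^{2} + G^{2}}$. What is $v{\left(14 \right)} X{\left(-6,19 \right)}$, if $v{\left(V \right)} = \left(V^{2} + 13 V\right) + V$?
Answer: $392 \sqrt{397} \approx 7810.5$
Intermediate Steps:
$X{\left(Z,G \right)} = \sqrt{G^{2} + Z^{2}}$
$v{\left(V \right)} = V^{2} + 14 V$
$v{\left(14 \right)} X{\left(-6,19 \right)} = 14 \left(14 + 14\right) \sqrt{19^{2} + \left(-6\right)^{2}} = 14 \cdot 28 \sqrt{361 + 36} = 392 \sqrt{397}$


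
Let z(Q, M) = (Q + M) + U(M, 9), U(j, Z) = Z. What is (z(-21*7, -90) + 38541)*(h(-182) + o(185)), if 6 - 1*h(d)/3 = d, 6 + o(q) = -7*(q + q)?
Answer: -77852016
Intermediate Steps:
z(Q, M) = 9 + M + Q (z(Q, M) = (Q + M) + 9 = (M + Q) + 9 = 9 + M + Q)
o(q) = -6 - 14*q (o(q) = -6 - 7*(q + q) = -6 - 14*q)
h(d) = 18 - 3*d
(z(-21*7, -90) + 38541)*(h(-182) + o(185)) = ((9 - 90 - 21*7) + 38541)*((18 - 3*(-182)) + (-6 - 14*185)) = ((9 - 90 - 147) + 38541)*((18 + 546) + (-6 - 2590)) = (-228 + 38541)*(564 - 2596) = 38313*(-2032) = -77852016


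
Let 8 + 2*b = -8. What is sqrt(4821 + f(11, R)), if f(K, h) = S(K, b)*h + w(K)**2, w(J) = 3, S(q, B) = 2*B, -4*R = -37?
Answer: sqrt(4682) ≈ 68.425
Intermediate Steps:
R = 37/4 (R = -1/4*(-37) = 37/4 ≈ 9.2500)
b = -8 (b = -4 + (1/2)*(-8) = -4 - 4 = -8)
f(K, h) = 9 - 16*h (f(K, h) = (2*(-8))*h + 3**2 = -16*h + 9 = 9 - 16*h)
sqrt(4821 + f(11, R)) = sqrt(4821 + (9 - 16*37/4)) = sqrt(4821 + (9 - 148)) = sqrt(4821 - 139) = sqrt(4682)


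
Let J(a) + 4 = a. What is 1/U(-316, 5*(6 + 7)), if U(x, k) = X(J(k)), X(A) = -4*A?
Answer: -1/244 ≈ -0.0040984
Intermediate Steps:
J(a) = -4 + a
U(x, k) = 16 - 4*k (U(x, k) = -4*(-4 + k) = 16 - 4*k)
1/U(-316, 5*(6 + 7)) = 1/(16 - 20*(6 + 7)) = 1/(16 - 20*13) = 1/(16 - 4*65) = 1/(16 - 260) = 1/(-244) = -1/244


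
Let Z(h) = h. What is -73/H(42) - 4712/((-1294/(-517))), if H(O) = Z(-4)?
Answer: -4824977/2588 ≈ -1864.4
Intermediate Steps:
H(O) = -4
-73/H(42) - 4712/((-1294/(-517))) = -73/(-4) - 4712/((-1294/(-517))) = -73*(-1/4) - 4712/((-1294*(-1/517))) = 73/4 - 4712/1294/517 = 73/4 - 4712*517/1294 = 73/4 - 1218052/647 = -4824977/2588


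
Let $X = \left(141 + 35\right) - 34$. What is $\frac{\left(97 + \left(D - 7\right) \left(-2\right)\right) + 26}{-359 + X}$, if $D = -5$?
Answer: $- \frac{21}{31} \approx -0.67742$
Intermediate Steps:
$X = 142$ ($X = 176 - 34 = 142$)
$\frac{\left(97 + \left(D - 7\right) \left(-2\right)\right) + 26}{-359 + X} = \frac{\left(97 + \left(-5 - 7\right) \left(-2\right)\right) + 26}{-359 + 142} = \frac{\left(97 - -24\right) + 26}{-217} = \left(\left(97 + 24\right) + 26\right) \left(- \frac{1}{217}\right) = \left(121 + 26\right) \left(- \frac{1}{217}\right) = 147 \left(- \frac{1}{217}\right) = - \frac{21}{31}$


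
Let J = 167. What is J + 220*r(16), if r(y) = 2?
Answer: 607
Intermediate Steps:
J + 220*r(16) = 167 + 220*2 = 167 + 440 = 607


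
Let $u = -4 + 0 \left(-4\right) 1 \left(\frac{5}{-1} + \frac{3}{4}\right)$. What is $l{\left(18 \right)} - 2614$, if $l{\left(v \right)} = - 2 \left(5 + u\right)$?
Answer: $-2616$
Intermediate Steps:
$u = -4$ ($u = -4 + 0 \left(- 4 \left(5 \left(-1\right) + 3 \cdot \frac{1}{4}\right)\right) = -4 + 0 \left(- 4 \left(-5 + \frac{3}{4}\right)\right) = -4 + 0 \left(\left(-4\right) \left(- \frac{17}{4}\right)\right) = -4 + 0 \cdot 17 = -4 + 0 = -4$)
$l{\left(v \right)} = -2$ ($l{\left(v \right)} = - 2 \left(5 - 4\right) = \left(-2\right) 1 = -2$)
$l{\left(18 \right)} - 2614 = -2 - 2614 = -2616$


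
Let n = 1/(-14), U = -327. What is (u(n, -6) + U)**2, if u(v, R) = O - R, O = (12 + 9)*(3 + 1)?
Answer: 56169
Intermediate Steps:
n = -1/14 ≈ -0.071429
O = 84 (O = 21*4 = 84)
u(v, R) = 84 - R
(u(n, -6) + U)**2 = ((84 - 1*(-6)) - 327)**2 = ((84 + 6) - 327)**2 = (90 - 327)**2 = (-237)**2 = 56169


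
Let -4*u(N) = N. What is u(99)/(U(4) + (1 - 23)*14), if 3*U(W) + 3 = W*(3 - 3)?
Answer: 33/412 ≈ 0.080097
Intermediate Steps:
U(W) = -1 (U(W) = -1 + (W*(3 - 3))/3 = -1 + (W*0)/3 = -1 + (1/3)*0 = -1 + 0 = -1)
u(N) = -N/4
u(99)/(U(4) + (1 - 23)*14) = (-1/4*99)/(-1 + (1 - 23)*14) = -99/(4*(-1 - 22*14)) = -99/(4*(-1 - 308)) = -99/4/(-309) = -99/4*(-1/309) = 33/412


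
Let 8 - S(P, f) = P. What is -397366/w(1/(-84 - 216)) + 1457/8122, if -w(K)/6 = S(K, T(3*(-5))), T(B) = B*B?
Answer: 5205607447/629062 ≈ 8275.2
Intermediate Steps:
T(B) = B²
S(P, f) = 8 - P
w(K) = -48 + 6*K (w(K) = -6*(8 - K) = -48 + 6*K)
-397366/w(1/(-84 - 216)) + 1457/8122 = -397366/(-48 + 6/(-84 - 216)) + 1457/8122 = -397366/(-48 + 6/(-300)) + 1457*(1/8122) = -397366/(-48 + 6*(-1/300)) + 47/262 = -397366/(-48 - 1/50) + 47/262 = -397366/(-2401/50) + 47/262 = -397366*(-50/2401) + 47/262 = 19868300/2401 + 47/262 = 5205607447/629062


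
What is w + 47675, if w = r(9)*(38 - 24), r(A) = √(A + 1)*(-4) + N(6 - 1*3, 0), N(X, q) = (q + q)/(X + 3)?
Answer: 47675 - 56*√10 ≈ 47498.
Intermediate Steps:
N(X, q) = 2*q/(3 + X) (N(X, q) = (2*q)/(3 + X) = 2*q/(3 + X))
r(A) = -4*√(1 + A) (r(A) = √(A + 1)*(-4) + 2*0/(3 + (6 - 1*3)) = √(1 + A)*(-4) + 2*0/(3 + (6 - 3)) = -4*√(1 + A) + 2*0/(3 + 3) = -4*√(1 + A) + 2*0/6 = -4*√(1 + A) + 2*0*(⅙) = -4*√(1 + A) + 0 = -4*√(1 + A))
w = -56*√10 (w = (-4*√(1 + 9))*(38 - 24) = -4*√10*14 = -56*√10 ≈ -177.09)
w + 47675 = -56*√10 + 47675 = 47675 - 56*√10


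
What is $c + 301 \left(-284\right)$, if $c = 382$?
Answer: $-85102$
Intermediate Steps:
$c + 301 \left(-284\right) = 382 + 301 \left(-284\right) = 382 - 85484 = -85102$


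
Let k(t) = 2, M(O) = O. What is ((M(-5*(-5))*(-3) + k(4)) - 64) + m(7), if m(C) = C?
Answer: -130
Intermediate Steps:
((M(-5*(-5))*(-3) + k(4)) - 64) + m(7) = ((-5*(-5)*(-3) + 2) - 64) + 7 = ((25*(-3) + 2) - 64) + 7 = ((-75 + 2) - 64) + 7 = (-73 - 64) + 7 = -137 + 7 = -130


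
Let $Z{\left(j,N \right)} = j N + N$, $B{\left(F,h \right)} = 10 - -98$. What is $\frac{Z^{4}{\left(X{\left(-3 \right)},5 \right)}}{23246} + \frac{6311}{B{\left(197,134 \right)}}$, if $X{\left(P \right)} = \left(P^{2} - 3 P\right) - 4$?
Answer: $\frac{1781946503}{1255284} \approx 1419.6$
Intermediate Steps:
$X{\left(P \right)} = -4 + P^{2} - 3 P$
$B{\left(F,h \right)} = 108$ ($B{\left(F,h \right)} = 10 + 98 = 108$)
$Z{\left(j,N \right)} = N + N j$ ($Z{\left(j,N \right)} = N j + N = N + N j$)
$\frac{Z^{4}{\left(X{\left(-3 \right)},5 \right)}}{23246} + \frac{6311}{B{\left(197,134 \right)}} = \frac{\left(5 \left(1 - \left(-5 - 9\right)\right)\right)^{4}}{23246} + \frac{6311}{108} = \left(5 \left(1 + \left(-4 + 9 + 9\right)\right)\right)^{4} \cdot \frac{1}{23246} + 6311 \cdot \frac{1}{108} = \left(5 \left(1 + 14\right)\right)^{4} \cdot \frac{1}{23246} + \frac{6311}{108} = \left(5 \cdot 15\right)^{4} \cdot \frac{1}{23246} + \frac{6311}{108} = 75^{4} \cdot \frac{1}{23246} + \frac{6311}{108} = 31640625 \cdot \frac{1}{23246} + \frac{6311}{108} = \frac{31640625}{23246} + \frac{6311}{108} = \frac{1781946503}{1255284}$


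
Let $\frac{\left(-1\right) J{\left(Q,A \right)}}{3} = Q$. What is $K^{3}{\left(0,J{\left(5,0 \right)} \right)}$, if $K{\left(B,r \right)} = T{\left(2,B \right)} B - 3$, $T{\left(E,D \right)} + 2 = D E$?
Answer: $-27$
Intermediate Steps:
$T{\left(E,D \right)} = -2 + D E$
$J{\left(Q,A \right)} = - 3 Q$
$K{\left(B,r \right)} = -3 + B \left(-2 + 2 B\right)$ ($K{\left(B,r \right)} = \left(-2 + B 2\right) B - 3 = \left(-2 + 2 B\right) B - 3 = B \left(-2 + 2 B\right) - 3 = -3 + B \left(-2 + 2 B\right)$)
$K^{3}{\left(0,J{\left(5,0 \right)} \right)} = \left(-3 + 2 \cdot 0 \left(-1 + 0\right)\right)^{3} = \left(-3 + 2 \cdot 0 \left(-1\right)\right)^{3} = \left(-3 + 0\right)^{3} = \left(-3\right)^{3} = -27$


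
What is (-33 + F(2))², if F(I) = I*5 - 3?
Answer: 676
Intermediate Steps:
F(I) = -3 + 5*I (F(I) = 5*I - 3 = -3 + 5*I)
(-33 + F(2))² = (-33 + (-3 + 5*2))² = (-33 + (-3 + 10))² = (-33 + 7)² = (-26)² = 676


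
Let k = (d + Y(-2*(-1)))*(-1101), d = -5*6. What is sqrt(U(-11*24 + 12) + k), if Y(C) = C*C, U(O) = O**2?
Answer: sqrt(92130) ≈ 303.53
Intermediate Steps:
d = -30
Y(C) = C**2
k = 28626 (k = (-30 + (-2*(-1))**2)*(-1101) = (-30 + 2**2)*(-1101) = (-30 + 4)*(-1101) = -26*(-1101) = 28626)
sqrt(U(-11*24 + 12) + k) = sqrt((-11*24 + 12)**2 + 28626) = sqrt((-264 + 12)**2 + 28626) = sqrt((-252)**2 + 28626) = sqrt(63504 + 28626) = sqrt(92130)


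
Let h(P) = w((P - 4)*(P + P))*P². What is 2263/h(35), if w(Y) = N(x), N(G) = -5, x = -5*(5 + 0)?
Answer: -2263/6125 ≈ -0.36947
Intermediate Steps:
x = -25 (x = -5*5 = -25)
w(Y) = -5
h(P) = -5*P²
2263/h(35) = 2263/((-5*35²)) = 2263/((-5*1225)) = 2263/(-6125) = 2263*(-1/6125) = -2263/6125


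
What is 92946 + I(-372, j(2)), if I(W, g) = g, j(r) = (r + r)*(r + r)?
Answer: 92962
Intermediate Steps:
j(r) = 4*r**2 (j(r) = (2*r)*(2*r) = 4*r**2)
92946 + I(-372, j(2)) = 92946 + 4*2**2 = 92946 + 4*4 = 92946 + 16 = 92962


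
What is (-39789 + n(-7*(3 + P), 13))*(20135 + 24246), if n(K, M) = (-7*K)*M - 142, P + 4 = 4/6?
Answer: -5344803830/3 ≈ -1.7816e+9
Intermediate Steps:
P = -10/3 (P = -4 + 4/6 = -4 + 4*(⅙) = -4 + ⅔ = -10/3 ≈ -3.3333)
n(K, M) = -142 - 7*K*M (n(K, M) = -7*K*M - 142 = -142 - 7*K*M)
(-39789 + n(-7*(3 + P), 13))*(20135 + 24246) = (-39789 + (-142 - 7*(-7*(3 - 10/3))*13))*(20135 + 24246) = (-39789 + (-142 - 7*(-7*(-⅓))*13))*44381 = (-39789 + (-142 - 7*7/3*13))*44381 = (-39789 + (-142 - 637/3))*44381 = (-39789 - 1063/3)*44381 = -120430/3*44381 = -5344803830/3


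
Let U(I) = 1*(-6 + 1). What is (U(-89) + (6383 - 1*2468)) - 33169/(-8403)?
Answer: 32888899/8403 ≈ 3913.9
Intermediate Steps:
U(I) = -5 (U(I) = 1*(-5) = -5)
(U(-89) + (6383 - 1*2468)) - 33169/(-8403) = (-5 + (6383 - 1*2468)) - 33169/(-8403) = (-5 + (6383 - 2468)) - 33169*(-1/8403) = (-5 + 3915) + 33169/8403 = 3910 + 33169/8403 = 32888899/8403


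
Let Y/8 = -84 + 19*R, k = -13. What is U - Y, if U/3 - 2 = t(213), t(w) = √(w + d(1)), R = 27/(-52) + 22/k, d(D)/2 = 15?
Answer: 13184/13 + 27*√3 ≈ 1060.9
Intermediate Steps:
d(D) = 30 (d(D) = 2*15 = 30)
R = -115/52 (R = 27/(-52) + 22/(-13) = 27*(-1/52) + 22*(-1/13) = -27/52 - 22/13 = -115/52 ≈ -2.2115)
Y = -13106/13 (Y = 8*(-84 + 19*(-115/52)) = 8*(-84 - 2185/52) = 8*(-6553/52) = -13106/13 ≈ -1008.2)
t(w) = √(30 + w) (t(w) = √(w + 30) = √(30 + w))
U = 6 + 27*√3 (U = 6 + 3*√(30 + 213) = 6 + 3*√243 = 6 + 3*(9*√3) = 6 + 27*√3 ≈ 52.765)
U - Y = (6 + 27*√3) - 1*(-13106/13) = (6 + 27*√3) + 13106/13 = 13184/13 + 27*√3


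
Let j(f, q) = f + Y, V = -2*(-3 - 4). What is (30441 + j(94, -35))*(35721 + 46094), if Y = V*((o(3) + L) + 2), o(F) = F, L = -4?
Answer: 2499366435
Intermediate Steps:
V = 14 (V = -2*(-7) = 14)
Y = 14 (Y = 14*((3 - 4) + 2) = 14*(-1 + 2) = 14*1 = 14)
j(f, q) = 14 + f (j(f, q) = f + 14 = 14 + f)
(30441 + j(94, -35))*(35721 + 46094) = (30441 + (14 + 94))*(35721 + 46094) = (30441 + 108)*81815 = 30549*81815 = 2499366435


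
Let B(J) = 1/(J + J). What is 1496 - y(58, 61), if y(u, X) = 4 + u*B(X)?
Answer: 90983/61 ≈ 1491.5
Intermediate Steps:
B(J) = 1/(2*J)
y(u, X) = 4 + u/(2*X) (y(u, X) = 4 + u*(1/(2*X)) = 4 + u/(2*X))
1496 - y(58, 61) = 1496 - (4 + (½)*58/61) = 1496 - (4 + (½)*58*(1/61)) = 1496 - (4 + 29/61) = 1496 - 1*273/61 = 1496 - 273/61 = 90983/61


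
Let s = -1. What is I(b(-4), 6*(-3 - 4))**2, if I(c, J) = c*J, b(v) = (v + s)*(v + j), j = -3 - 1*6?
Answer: 7452900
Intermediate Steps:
j = -9 (j = -3 - 6 = -9)
b(v) = (-1 + v)*(-9 + v) (b(v) = (v - 1)*(v - 9) = (-1 + v)*(-9 + v))
I(c, J) = J*c
I(b(-4), 6*(-3 - 4))**2 = ((6*(-3 - 4))*(9 + (-4)**2 - 10*(-4)))**2 = ((6*(-7))*(9 + 16 + 40))**2 = (-42*65)**2 = (-2730)**2 = 7452900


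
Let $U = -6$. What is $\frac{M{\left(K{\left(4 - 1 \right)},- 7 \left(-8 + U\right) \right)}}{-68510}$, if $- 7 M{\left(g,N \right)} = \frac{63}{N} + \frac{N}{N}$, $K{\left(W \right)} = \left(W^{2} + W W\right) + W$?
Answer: $\frac{23}{6713980} \approx 3.4257 \cdot 10^{-6}$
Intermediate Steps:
$K{\left(W \right)} = W + 2 W^{2}$ ($K{\left(W \right)} = \left(W^{2} + W^{2}\right) + W = 2 W^{2} + W = W + 2 W^{2}$)
$M{\left(g,N \right)} = - \frac{1}{7} - \frac{9}{N}$ ($M{\left(g,N \right)} = - \frac{\frac{63}{N} + \frac{N}{N}}{7} = - \frac{\frac{63}{N} + 1}{7} = - \frac{1 + \frac{63}{N}}{7} = - \frac{1}{7} - \frac{9}{N}$)
$\frac{M{\left(K{\left(4 - 1 \right)},- 7 \left(-8 + U\right) \right)}}{-68510} = \frac{\frac{1}{7} \frac{1}{\left(-7\right) \left(-8 - 6\right)} \left(-63 - - 7 \left(-8 - 6\right)\right)}{-68510} = \frac{-63 - \left(-7\right) \left(-14\right)}{7 \left(\left(-7\right) \left(-14\right)\right)} \left(- \frac{1}{68510}\right) = \frac{-63 - 98}{7 \cdot 98} \left(- \frac{1}{68510}\right) = \frac{1}{7} \cdot \frac{1}{98} \left(-63 - 98\right) \left(- \frac{1}{68510}\right) = \frac{1}{7} \cdot \frac{1}{98} \left(-161\right) \left(- \frac{1}{68510}\right) = \left(- \frac{23}{98}\right) \left(- \frac{1}{68510}\right) = \frac{23}{6713980}$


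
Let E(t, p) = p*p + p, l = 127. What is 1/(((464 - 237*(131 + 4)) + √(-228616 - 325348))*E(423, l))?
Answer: -31531/16170784828800 - I*√138491/8085392414400 ≈ -1.9499e-9 - 4.6027e-11*I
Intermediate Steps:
E(t, p) = p + p² (E(t, p) = p² + p = p + p²)
1/(((464 - 237*(131 + 4)) + √(-228616 - 325348))*E(423, l)) = 1/(((464 - 237*(131 + 4)) + √(-228616 - 325348))*((127*(1 + 127)))) = 1/(((464 - 237*135) + √(-553964))*((127*128))) = 1/(((464 - 31995) + 2*I*√138491)*16256) = (1/16256)/(-31531 + 2*I*√138491) = 1/(16256*(-31531 + 2*I*√138491))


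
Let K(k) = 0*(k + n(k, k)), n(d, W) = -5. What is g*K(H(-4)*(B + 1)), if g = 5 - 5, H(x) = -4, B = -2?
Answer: 0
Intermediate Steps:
g = 0
K(k) = 0 (K(k) = 0*(k - 5) = 0*(-5 + k) = 0)
g*K(H(-4)*(B + 1)) = 0*0 = 0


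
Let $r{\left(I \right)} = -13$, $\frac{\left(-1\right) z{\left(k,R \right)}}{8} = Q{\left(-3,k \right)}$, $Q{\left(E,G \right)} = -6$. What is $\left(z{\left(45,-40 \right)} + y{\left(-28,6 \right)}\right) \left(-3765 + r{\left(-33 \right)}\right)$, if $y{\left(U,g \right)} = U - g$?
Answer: $-52892$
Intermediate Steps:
$z{\left(k,R \right)} = 48$ ($z{\left(k,R \right)} = \left(-8\right) \left(-6\right) = 48$)
$\left(z{\left(45,-40 \right)} + y{\left(-28,6 \right)}\right) \left(-3765 + r{\left(-33 \right)}\right) = \left(48 - 34\right) \left(-3765 - 13\right) = \left(48 - 34\right) \left(-3778\right) = 14 \left(-3778\right) = -52892$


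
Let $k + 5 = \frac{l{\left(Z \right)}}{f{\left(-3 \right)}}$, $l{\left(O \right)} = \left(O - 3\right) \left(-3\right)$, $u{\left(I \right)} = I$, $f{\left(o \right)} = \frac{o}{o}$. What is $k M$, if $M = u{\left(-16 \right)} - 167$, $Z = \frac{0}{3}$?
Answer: $-732$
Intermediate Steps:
$f{\left(o \right)} = 1$
$Z = 0$ ($Z = 0 \cdot \frac{1}{3} = 0$)
$l{\left(O \right)} = 9 - 3 O$ ($l{\left(O \right)} = \left(-3 + O\right) \left(-3\right) = 9 - 3 O$)
$M = -183$ ($M = -16 - 167 = -183$)
$k = 4$ ($k = -5 + \frac{9 - 0}{1} = -5 + \left(9 + 0\right) 1 = -5 + 9 \cdot 1 = -5 + 9 = 4$)
$k M = 4 \left(-183\right) = -732$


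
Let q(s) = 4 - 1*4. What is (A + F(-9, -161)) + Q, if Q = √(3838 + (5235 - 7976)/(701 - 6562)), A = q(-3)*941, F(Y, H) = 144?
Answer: 144 + √131856434999/5861 ≈ 205.96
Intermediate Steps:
q(s) = 0 (q(s) = 4 - 4 = 0)
A = 0 (A = 0*941 = 0)
Q = √131856434999/5861 (Q = √(3838 - 2741/(-5861)) = √(3838 - 2741*(-1/5861)) = √(3838 + 2741/5861) = √(22497259/5861) = √131856434999/5861 ≈ 61.955)
(A + F(-9, -161)) + Q = (0 + 144) + √131856434999/5861 = 144 + √131856434999/5861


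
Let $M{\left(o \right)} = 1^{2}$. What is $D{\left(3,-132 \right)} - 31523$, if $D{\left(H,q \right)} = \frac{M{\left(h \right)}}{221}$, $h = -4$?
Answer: $- \frac{6966582}{221} \approx -31523.0$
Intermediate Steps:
$M{\left(o \right)} = 1$
$D{\left(H,q \right)} = \frac{1}{221}$ ($D{\left(H,q \right)} = 1 \cdot \frac{1}{221} = \frac{1}{221}$)
$D{\left(3,-132 \right)} - 31523 = \frac{1}{221} - 31523 = - \frac{6966582}{221}$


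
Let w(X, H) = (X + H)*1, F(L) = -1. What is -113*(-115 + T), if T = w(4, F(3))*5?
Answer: 11300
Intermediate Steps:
w(X, H) = H + X (w(X, H) = (H + X)*1 = H + X)
T = 15 (T = (-1 + 4)*5 = 3*5 = 15)
-113*(-115 + T) = -113*(-115 + 15) = -113*(-100) = 11300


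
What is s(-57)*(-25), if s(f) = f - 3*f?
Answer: -2850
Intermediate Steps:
s(f) = -2*f
s(-57)*(-25) = -2*(-57)*(-25) = 114*(-25) = -2850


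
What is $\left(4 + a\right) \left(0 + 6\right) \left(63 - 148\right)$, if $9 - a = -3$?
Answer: $-8160$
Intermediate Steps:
$a = 12$ ($a = 9 - -3 = 9 + 3 = 12$)
$\left(4 + a\right) \left(0 + 6\right) \left(63 - 148\right) = \left(4 + 12\right) \left(0 + 6\right) \left(63 - 148\right) = 16 \cdot 6 \left(-85\right) = 96 \left(-85\right) = -8160$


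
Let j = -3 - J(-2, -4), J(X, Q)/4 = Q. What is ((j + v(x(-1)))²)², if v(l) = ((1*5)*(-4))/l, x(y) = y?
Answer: 1185921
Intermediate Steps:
J(X, Q) = 4*Q
j = 13 (j = -3 - 4*(-4) = -3 - 1*(-16) = -3 + 16 = 13)
v(l) = -20/l (v(l) = (5*(-4))/l = -20/l)
((j + v(x(-1)))²)² = ((13 - 20/(-1))²)² = ((13 - 20*(-1))²)² = ((13 + 20)²)² = (33²)² = 1089² = 1185921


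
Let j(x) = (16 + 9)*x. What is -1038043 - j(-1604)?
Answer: -997943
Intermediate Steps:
j(x) = 25*x
-1038043 - j(-1604) = -1038043 - 25*(-1604) = -1038043 - 1*(-40100) = -1038043 + 40100 = -997943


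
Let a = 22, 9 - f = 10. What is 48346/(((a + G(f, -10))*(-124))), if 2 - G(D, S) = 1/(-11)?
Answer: -265903/16430 ≈ -16.184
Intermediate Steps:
f = -1 (f = 9 - 1*10 = 9 - 10 = -1)
G(D, S) = 23/11 (G(D, S) = 2 - 1/(-11) = 2 - 1*(-1/11) = 2 + 1/11 = 23/11)
48346/(((a + G(f, -10))*(-124))) = 48346/(((22 + 23/11)*(-124))) = 48346/(((265/11)*(-124))) = 48346/(-32860/11) = 48346*(-11/32860) = -265903/16430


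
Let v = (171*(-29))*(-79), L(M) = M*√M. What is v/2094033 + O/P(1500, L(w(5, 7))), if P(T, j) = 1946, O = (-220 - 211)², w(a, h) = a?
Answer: 129917343673/1358329406 ≈ 95.645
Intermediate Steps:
L(M) = M^(3/2)
O = 185761 (O = (-431)² = 185761)
v = 391761 (v = -4959*(-79) = 391761)
v/2094033 + O/P(1500, L(w(5, 7))) = 391761/2094033 + 185761/1946 = 391761*(1/2094033) + 185761*(1/1946) = 130587/698011 + 185761/1946 = 129917343673/1358329406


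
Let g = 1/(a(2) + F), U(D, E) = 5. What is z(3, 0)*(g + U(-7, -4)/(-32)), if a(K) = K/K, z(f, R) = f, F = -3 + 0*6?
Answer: -63/32 ≈ -1.9688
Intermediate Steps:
F = -3 (F = -3 + 0 = -3)
a(K) = 1
g = -1/2 (g = 1/(1 - 3) = 1/(-2) = -1/2 ≈ -0.50000)
z(3, 0)*(g + U(-7, -4)/(-32)) = 3*(-1/2 + 5/(-32)) = 3*(-1/2 + 5*(-1/32)) = 3*(-1/2 - 5/32) = 3*(-21/32) = -63/32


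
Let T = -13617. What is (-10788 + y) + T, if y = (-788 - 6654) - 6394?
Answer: -38241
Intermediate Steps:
y = -13836 (y = -7442 - 6394 = -13836)
(-10788 + y) + T = (-10788 - 13836) - 13617 = -24624 - 13617 = -38241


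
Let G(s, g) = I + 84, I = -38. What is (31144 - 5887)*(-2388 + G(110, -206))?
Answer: -59151894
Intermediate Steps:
G(s, g) = 46 (G(s, g) = -38 + 84 = 46)
(31144 - 5887)*(-2388 + G(110, -206)) = (31144 - 5887)*(-2388 + 46) = 25257*(-2342) = -59151894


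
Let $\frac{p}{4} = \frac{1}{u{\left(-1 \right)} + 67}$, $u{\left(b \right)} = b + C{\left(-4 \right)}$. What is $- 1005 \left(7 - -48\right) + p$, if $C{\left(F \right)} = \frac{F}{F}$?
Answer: $- \frac{3703421}{67} \approx -55275.0$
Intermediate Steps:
$C{\left(F \right)} = 1$
$u{\left(b \right)} = 1 + b$ ($u{\left(b \right)} = b + 1 = 1 + b$)
$p = \frac{4}{67}$ ($p = \frac{4}{\left(1 - 1\right) + 67} = \frac{4}{0 + 67} = \frac{4}{67} \approx 0.059702$)
$- 1005 \left(7 - -48\right) + p = - 1005 \left(7 - -48\right) + \frac{4}{67} = - 1005 \left(7 + 48\right) + \frac{4}{67} = \left(-1005\right) 55 + \frac{4}{67} = -55275 + \frac{4}{67} = - \frac{3703421}{67}$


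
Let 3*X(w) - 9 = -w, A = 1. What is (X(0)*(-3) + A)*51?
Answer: -408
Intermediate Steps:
X(w) = 3 - w/3 (X(w) = 3 + (-w)/3 = 3 - w/3)
(X(0)*(-3) + A)*51 = ((3 - ⅓*0)*(-3) + 1)*51 = ((3 + 0)*(-3) + 1)*51 = (3*(-3) + 1)*51 = (-9 + 1)*51 = -8*51 = -408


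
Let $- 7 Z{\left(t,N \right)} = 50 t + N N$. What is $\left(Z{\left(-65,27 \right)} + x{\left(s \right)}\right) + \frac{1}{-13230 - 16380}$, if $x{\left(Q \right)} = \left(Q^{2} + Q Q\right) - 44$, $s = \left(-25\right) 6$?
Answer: $\frac{1341810989}{29610} \approx 45316.0$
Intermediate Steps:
$s = -150$
$Z{\left(t,N \right)} = - \frac{50 t}{7} - \frac{N^{2}}{7}$ ($Z{\left(t,N \right)} = - \frac{50 t + N N}{7} = - \frac{50 t + N^{2}}{7} = - \frac{N^{2} + 50 t}{7} = - \frac{50 t}{7} - \frac{N^{2}}{7}$)
$x{\left(Q \right)} = -44 + 2 Q^{2}$ ($x{\left(Q \right)} = \left(Q^{2} + Q^{2}\right) - 44 = 2 Q^{2} - 44 = -44 + 2 Q^{2}$)
$\left(Z{\left(-65,27 \right)} + x{\left(s \right)}\right) + \frac{1}{-13230 - 16380} = \left(\left(\left(- \frac{50}{7}\right) \left(-65\right) - \frac{27^{2}}{7}\right) - \left(44 - 2 \left(-150\right)^{2}\right)\right) + \frac{1}{-13230 - 16380} = \left(\left(\frac{3250}{7} - \frac{729}{7}\right) + \left(-44 + 2 \cdot 22500\right)\right) + \frac{1}{-13230 - 16380} = \left(\left(\frac{3250}{7} - \frac{729}{7}\right) + \left(-44 + 45000\right)\right) + \frac{1}{-29610} = \left(\frac{2521}{7} + 44956\right) - \frac{1}{29610} = \frac{317213}{7} - \frac{1}{29610} = \frac{1341810989}{29610}$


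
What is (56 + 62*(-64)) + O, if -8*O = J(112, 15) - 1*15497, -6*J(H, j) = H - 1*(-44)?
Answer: -15773/8 ≈ -1971.6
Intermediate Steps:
J(H, j) = -22/3 - H/6 (J(H, j) = -(H - 1*(-44))/6 = -(H + 44)/6 = -(44 + H)/6 = -22/3 - H/6)
O = 15523/8 (O = -((-22/3 - ⅙*112) - 1*15497)/8 = -((-22/3 - 56/3) - 15497)/8 = -(-26 - 15497)/8 = -⅛*(-15523) = 15523/8 ≈ 1940.4)
(56 + 62*(-64)) + O = (56 + 62*(-64)) + 15523/8 = (56 - 3968) + 15523/8 = -3912 + 15523/8 = -15773/8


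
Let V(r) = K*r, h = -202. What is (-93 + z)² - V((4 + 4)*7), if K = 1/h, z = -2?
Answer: 911553/101 ≈ 9025.3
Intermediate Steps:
K = -1/202 (K = 1/(-202) = -1/202 ≈ -0.0049505)
V(r) = -r/202
(-93 + z)² - V((4 + 4)*7) = (-93 - 2)² - (-1)*(4 + 4)*7/202 = (-95)² - (-1)*8*7/202 = 9025 - (-1)*56/202 = 9025 - 1*(-28/101) = 9025 + 28/101 = 911553/101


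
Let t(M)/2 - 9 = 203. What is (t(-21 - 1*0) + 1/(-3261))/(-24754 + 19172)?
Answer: -1382663/18202902 ≈ -0.075958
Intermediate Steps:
t(M) = 424 (t(M) = 18 + 2*203 = 18 + 406 = 424)
(t(-21 - 1*0) + 1/(-3261))/(-24754 + 19172) = (424 + 1/(-3261))/(-24754 + 19172) = (424 - 1/3261)/(-5582) = (1382663/3261)*(-1/5582) = -1382663/18202902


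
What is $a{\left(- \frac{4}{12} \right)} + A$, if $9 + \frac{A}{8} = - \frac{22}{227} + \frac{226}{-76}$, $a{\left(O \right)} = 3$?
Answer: $- \frac{403545}{4313} \approx -93.565$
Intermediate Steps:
$A = - \frac{416484}{4313}$ ($A = -72 + 8 \left(- \frac{22}{227} + \frac{226}{-76}\right) = -72 + 8 \left(\left(-22\right) \frac{1}{227} + 226 \left(- \frac{1}{76}\right)\right) = -72 + 8 \left(- \frac{22}{227} - \frac{113}{38}\right) = -72 + 8 \left(- \frac{26487}{8626}\right) = -72 - \frac{105948}{4313} = - \frac{416484}{4313} \approx -96.565$)
$a{\left(- \frac{4}{12} \right)} + A = 3 - \frac{416484}{4313} = - \frac{403545}{4313}$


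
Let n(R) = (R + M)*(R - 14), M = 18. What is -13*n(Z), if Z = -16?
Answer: 780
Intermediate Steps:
n(R) = (-14 + R)*(18 + R) (n(R) = (R + 18)*(R - 14) = (18 + R)*(-14 + R) = (-14 + R)*(18 + R))
-13*n(Z) = -13*(-252 + (-16)**2 + 4*(-16)) = -13*(-252 + 256 - 64) = -13*(-60) = 780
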